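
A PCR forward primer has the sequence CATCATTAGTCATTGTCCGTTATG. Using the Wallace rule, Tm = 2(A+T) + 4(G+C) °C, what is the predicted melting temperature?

Base counts: C=5, T=10, G=4, A=5
A+T = 15, G+C = 9
Tm = 4·9 + 2·15 = 36 + 30 = 66°C

66°C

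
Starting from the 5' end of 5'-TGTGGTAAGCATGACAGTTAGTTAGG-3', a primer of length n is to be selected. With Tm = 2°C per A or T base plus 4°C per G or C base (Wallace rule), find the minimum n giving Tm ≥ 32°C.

First 10 bases: TGTGGTAAGC → Tm = 30°C (< 32°C)
First 11 bases: TGTGGTAAGCA → Tm = 32°C (≥ 32°C)
Since every base adds ≥2°C, Tm only increases with n, so the threshold is first crossed at n = 11.

n = 11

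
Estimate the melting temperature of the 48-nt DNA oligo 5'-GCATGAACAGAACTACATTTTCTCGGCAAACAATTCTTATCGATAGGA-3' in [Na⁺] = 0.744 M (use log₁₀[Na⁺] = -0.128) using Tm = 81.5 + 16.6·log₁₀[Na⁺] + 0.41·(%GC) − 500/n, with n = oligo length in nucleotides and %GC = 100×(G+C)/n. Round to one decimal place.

Length n = 48. T=13, G=8, A=17, C=10
G+C = 18, so %GC = 18/48 × 100 = 37.5%
Salt term: 16.6 × (-0.128) = -2.125
GC term: 0.41 × 37.5 = 15.375; length term: −500/48 = −10.417
Tm = 81.5 + (-2.125) + 15.375 − 10.417 = 84.333 → 84.3°C

84.3°C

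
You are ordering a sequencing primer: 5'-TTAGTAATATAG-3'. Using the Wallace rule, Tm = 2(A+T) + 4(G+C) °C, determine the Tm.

Scanning the sequence gives G=2, T=5, A=5, C=0.
AT pairs contribute 10, GC pairs contribute 2.
Tm = 2(10) + 4(2) = 20 + 8 = 28°C

28°C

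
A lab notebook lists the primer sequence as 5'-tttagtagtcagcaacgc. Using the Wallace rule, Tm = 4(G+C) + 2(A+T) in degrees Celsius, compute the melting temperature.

52°C

Scanning the sequence gives A=5, T=5, G=4, C=4.
A+T = 10, G+C = 8
Tm = 4·8 + 2·10 = 32 + 20 = 52°C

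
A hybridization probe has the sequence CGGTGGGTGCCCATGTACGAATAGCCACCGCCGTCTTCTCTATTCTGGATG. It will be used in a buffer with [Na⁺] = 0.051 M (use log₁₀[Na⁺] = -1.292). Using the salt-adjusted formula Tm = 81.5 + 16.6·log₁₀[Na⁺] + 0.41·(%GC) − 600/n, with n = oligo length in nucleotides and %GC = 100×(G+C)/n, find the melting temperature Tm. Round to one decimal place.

71.6°C

Length n = 51. C=15, G=14, T=14, A=8
G+C = 29, so %GC = 29/51 × 100 = 56.863%
Salt term: 16.6 × (-1.292) = -21.447
GC term: 0.41 × 56.863 = 23.314; length term: −600/51 = −11.765
Tm = 81.5 + (-21.447) + 23.314 − 11.765 = 71.602 → 71.6°C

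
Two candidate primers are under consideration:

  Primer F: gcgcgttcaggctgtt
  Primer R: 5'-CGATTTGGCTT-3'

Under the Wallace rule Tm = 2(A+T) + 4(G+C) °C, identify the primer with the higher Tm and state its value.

Primer F, 52°C

Primer F: A+T=6, G+C=10 → Tm = 2(6)+4(10) = 52°C
Primer R: A+T=6, G+C=5 → Tm = 2(6)+4(5) = 32°C
52°C vs 32°C → primer F is higher.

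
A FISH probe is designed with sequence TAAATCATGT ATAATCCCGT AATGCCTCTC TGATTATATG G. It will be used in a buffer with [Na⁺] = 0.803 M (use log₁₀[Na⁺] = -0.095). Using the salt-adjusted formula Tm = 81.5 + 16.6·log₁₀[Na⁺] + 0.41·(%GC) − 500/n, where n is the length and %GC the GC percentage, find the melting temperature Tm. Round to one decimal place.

Length n = 41. C=8, T=15, G=6, A=12
G+C = 14, so %GC = 14/41 × 100 = 34.146%
Salt term: 16.6 × (-0.095) = -1.577
GC term: 0.41 × 34.146 = 14; length term: −500/41 = −12.195
Tm = 81.5 + (-1.577) + 14 − 12.195 = 81.728 → 81.7°C

81.7°C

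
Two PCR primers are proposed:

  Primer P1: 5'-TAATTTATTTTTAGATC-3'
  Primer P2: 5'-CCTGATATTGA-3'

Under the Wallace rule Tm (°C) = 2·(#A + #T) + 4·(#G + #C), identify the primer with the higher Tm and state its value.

Primer P1, 38°C

Primer P1: A+T=15, G+C=2 → Tm = 2(15)+4(2) = 38°C
Primer P2: A+T=7, G+C=4 → Tm = 2(7)+4(4) = 30°C
38°C vs 30°C → primer P1 is higher.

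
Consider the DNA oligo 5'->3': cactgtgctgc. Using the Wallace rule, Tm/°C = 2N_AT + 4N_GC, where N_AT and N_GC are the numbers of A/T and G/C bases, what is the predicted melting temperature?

36°C

Base counts: A=1, T=3, G=3, C=4
A+T = 4, G+C = 7
Tm = 2(4) + 4(7) = 8 + 28 = 36°C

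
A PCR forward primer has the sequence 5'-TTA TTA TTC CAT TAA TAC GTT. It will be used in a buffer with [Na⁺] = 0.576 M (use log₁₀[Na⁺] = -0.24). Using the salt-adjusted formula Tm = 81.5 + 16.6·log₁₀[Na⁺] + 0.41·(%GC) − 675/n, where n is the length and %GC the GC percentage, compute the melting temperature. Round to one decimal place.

53.2°C

Length n = 21. Base counts: T=11, A=6, C=3, G=1
G+C = 4, so %GC = 4/21 × 100 = 19.048%
Salt term: 16.6 × (-0.24) = -3.984
GC term: 0.41 × 19.048 = 7.81; length term: −675/21 = −32.143
Tm = 81.5 + (-3.984) + 7.81 − 32.143 = 53.183 → 53.2°C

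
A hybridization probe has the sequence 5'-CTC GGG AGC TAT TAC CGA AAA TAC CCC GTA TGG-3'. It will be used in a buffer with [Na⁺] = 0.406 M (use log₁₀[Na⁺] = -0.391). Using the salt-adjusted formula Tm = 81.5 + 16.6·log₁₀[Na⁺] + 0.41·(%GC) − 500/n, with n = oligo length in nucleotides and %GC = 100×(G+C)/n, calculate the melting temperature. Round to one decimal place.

Length n = 33. Scanning the sequence gives G=8, C=9, A=9, T=7.
G+C = 17, so %GC = 17/33 × 100 = 51.515%
Salt term: 16.6 × (-0.391) = -6.491
GC term: 0.41 × 51.515 = 21.121; length term: −500/33 = −15.152
Tm = 81.5 + (-6.491) + 21.121 − 15.152 = 80.978 → 81.0°C

81.0°C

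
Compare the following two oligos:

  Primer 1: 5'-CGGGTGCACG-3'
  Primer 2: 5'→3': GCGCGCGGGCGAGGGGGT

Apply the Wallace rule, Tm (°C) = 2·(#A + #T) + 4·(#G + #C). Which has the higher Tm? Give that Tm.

Primer 2, 68°C

Primer 1: A+T=2, G+C=8 → Tm = 2(2)+4(8) = 36°C
Primer 2: A+T=2, G+C=16 → Tm = 2(2)+4(16) = 68°C
36°C vs 68°C → primer 2 is higher.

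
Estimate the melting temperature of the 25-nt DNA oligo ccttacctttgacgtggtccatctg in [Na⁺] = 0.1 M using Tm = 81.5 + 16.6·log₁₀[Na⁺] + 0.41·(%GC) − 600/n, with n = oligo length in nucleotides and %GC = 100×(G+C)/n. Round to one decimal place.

62.2°C

Length n = 25. Counting bases: T=9, G=5, A=3, C=8
G+C = 13, so %GC = 13/25 × 100 = 52%
Salt term: 16.6 × (-1) = -16.6
GC term: 0.41 × 52 = 21.32; length term: −600/25 = −24
Tm = 81.5 + (-16.6) + 21.32 − 24 = 62.22 → 62.2°C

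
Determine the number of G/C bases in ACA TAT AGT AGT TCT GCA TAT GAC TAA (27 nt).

Base counts: T=9, G=4, A=10, C=4
Total G or C: 4 + 4 = 8

8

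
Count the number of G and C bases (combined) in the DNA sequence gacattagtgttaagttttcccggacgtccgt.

15

Base counts: A=6, T=11, C=7, G=8
G+C = 8 + 7 = 15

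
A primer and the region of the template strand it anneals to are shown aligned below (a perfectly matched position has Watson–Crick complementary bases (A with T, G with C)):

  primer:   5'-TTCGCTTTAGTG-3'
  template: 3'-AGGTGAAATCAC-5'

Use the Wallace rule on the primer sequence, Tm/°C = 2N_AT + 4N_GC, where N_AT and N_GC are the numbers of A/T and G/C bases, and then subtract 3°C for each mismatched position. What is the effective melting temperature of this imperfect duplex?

28°C

Primer base counts: A=1, T=6, G=3, C=2 → A+T=7, G+C=5
Perfect-match Tm = 2(7) + 4(5) = 14 + 20 = 34°C
Mismatches (positions where the bases are not complementary): 2 (at positions 2, 4)
Effective Tm = 34 − 2×3 = 34 − 6 = 28°C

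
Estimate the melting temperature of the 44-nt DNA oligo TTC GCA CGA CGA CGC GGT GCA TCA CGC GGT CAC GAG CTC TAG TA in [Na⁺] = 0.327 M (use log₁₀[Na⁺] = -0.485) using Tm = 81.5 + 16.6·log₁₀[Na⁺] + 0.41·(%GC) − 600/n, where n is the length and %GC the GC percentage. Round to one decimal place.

85.0°C

Length n = 44. Counting bases: T=8, G=13, C=14, A=9
G+C = 27, so %GC = 27/44 × 100 = 61.364%
Salt term: 16.6 × (-0.485) = -8.051
GC term: 0.41 × 61.364 = 25.159; length term: −600/44 = −13.636
Tm = 81.5 + (-8.051) + 25.159 − 13.636 = 84.972 → 85.0°C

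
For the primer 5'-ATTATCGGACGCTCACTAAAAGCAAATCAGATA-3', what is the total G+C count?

12

G=5, T=7, C=7, A=14
G+C = 5 + 7 = 12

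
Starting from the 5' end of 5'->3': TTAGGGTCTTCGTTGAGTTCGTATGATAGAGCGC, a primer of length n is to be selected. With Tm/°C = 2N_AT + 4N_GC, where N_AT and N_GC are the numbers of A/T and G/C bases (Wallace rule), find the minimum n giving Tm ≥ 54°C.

First 18 bases: TTAGGGTCTTCGTTGAGT → Tm = 52°C (< 54°C)
First 19 bases: TTAGGGTCTTCGTTGAGTT → Tm = 54°C (≥ 54°C)
Each additional base adds 2°C (A/T) or 4°C (G/C), so Tm is non-decreasing in n; n = 19 is the first length to reach 54°C.

n = 19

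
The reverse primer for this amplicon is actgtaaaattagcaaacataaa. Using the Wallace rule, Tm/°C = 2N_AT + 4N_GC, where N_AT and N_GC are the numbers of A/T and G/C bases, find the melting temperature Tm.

56°C

T=5, G=2, A=13, C=3
AT pairs contribute 18, GC pairs contribute 5.
Tm = 2×18 + 4×5 = 56°C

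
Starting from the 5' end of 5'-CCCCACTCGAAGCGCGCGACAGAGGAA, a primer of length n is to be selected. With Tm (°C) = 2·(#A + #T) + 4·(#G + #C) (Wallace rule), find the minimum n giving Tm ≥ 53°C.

n = 16

First 15 bases: CCCCACTCGAAGCGC → Tm = 52°C (< 53°C)
First 16 bases: CCCCACTCGAAGCGCG → Tm = 56°C (≥ 53°C)
Each additional base adds 2°C (A/T) or 4°C (G/C), so Tm is non-decreasing in n; n = 16 is the first length to reach 53°C.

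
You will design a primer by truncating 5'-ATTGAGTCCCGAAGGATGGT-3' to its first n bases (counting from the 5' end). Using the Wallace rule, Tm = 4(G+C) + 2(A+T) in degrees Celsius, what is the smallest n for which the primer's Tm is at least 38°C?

n = 13

First 12 bases: ATTGAGTCCCGA → Tm = 36°C (< 38°C)
First 13 bases: ATTGAGTCCCGAA → Tm = 38°C (≥ 38°C)
Each additional base adds 2°C (A/T) or 4°C (G/C), so Tm is non-decreasing in n; n = 13 is the first length to reach 38°C.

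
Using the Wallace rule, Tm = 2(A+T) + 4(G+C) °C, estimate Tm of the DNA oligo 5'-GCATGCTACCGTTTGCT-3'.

Scanning the sequence gives A=2, G=4, C=5, T=6.
So N_AT = 8 and N_GC = 9.
Tm = 4·9 + 2·8 = 36 + 16 = 52°C

52°C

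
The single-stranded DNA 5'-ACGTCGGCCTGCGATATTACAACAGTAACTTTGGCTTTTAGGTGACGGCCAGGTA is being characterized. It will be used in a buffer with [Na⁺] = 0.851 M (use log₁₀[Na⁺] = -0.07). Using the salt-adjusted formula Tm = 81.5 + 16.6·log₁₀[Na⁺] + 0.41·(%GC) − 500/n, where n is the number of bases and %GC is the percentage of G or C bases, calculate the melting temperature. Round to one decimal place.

Length n = 55. Base counts: T=15, C=12, A=13, G=15
G+C = 27, so %GC = 27/55 × 100 = 49.091%
Salt term: 16.6 × (-0.07) = -1.162
GC term: 0.41 × 49.091 = 20.127; length term: −500/55 = −9.091
Tm = 81.5 + (-1.162) + 20.127 − 9.091 = 91.374 → 91.4°C

91.4°C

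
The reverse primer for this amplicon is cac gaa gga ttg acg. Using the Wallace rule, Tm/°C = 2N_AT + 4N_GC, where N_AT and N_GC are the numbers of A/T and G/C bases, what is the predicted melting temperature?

46°C

Counting bases: G=5, A=5, T=2, C=3
AT pairs contribute 7, GC pairs contribute 8.
Tm = 4·8 + 2·7 = 32 + 14 = 46°C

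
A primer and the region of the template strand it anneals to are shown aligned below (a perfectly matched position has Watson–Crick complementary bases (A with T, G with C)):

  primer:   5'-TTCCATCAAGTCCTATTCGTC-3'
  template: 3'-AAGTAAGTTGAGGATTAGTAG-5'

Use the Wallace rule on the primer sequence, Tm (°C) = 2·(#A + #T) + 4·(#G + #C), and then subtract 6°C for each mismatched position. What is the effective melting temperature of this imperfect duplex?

30°C

Primer base counts: A=4, T=8, G=2, C=7 → A+T=12, G+C=9
Perfect-match Tm = 2(12) + 4(9) = 24 + 36 = 60°C
Mismatches (positions where the bases are not complementary): 5 (at positions 4, 5, 10, 16, 19)
Effective Tm = 60 − 5×6 = 60 − 30 = 30°C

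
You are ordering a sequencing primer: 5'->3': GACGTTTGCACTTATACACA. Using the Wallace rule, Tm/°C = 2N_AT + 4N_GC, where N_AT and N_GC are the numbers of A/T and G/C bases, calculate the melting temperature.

C=5, T=6, G=3, A=6
AT pairs contribute 12, GC pairs contribute 8.
Tm = 2(12) + 4(8) = 24 + 32 = 56°C

56°C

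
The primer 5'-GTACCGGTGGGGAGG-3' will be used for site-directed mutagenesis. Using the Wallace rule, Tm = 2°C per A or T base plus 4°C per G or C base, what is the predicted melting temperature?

Base counts: T=2, G=9, C=2, A=2
So N_AT = 4 and N_GC = 11.
Tm = 4·11 + 2·4 = 44 + 8 = 52°C

52°C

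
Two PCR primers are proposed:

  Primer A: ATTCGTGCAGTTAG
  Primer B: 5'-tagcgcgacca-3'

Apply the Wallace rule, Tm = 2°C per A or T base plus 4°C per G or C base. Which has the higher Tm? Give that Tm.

Primer A, 40°C

Primer A: A+T=8, G+C=6 → Tm = 2(8)+4(6) = 40°C
Primer B: A+T=4, G+C=7 → Tm = 2(4)+4(7) = 36°C
40°C vs 36°C → primer A is higher.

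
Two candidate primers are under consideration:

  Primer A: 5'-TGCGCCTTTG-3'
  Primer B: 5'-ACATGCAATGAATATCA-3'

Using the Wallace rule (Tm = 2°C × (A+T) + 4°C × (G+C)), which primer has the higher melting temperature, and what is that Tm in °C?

Primer B, 44°C

Primer A: A+T=4, G+C=6 → Tm = 2(4)+4(6) = 32°C
Primer B: A+T=12, G+C=5 → Tm = 2(12)+4(5) = 44°C
32°C vs 44°C → primer B is higher.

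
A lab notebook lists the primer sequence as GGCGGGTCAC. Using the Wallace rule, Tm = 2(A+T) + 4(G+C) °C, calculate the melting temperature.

Scanning the sequence gives G=5, T=1, A=1, C=3.
So N_AT = 2 and N_GC = 8.
Tm = 2×2 + 4×8 = 36°C

36°C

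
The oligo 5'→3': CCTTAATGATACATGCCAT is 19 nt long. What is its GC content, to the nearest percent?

37%

Counting bases: C=5, T=6, G=2, A=6
G+C = 2 + 5 = 7 out of 19 bases
%GC = 7/19 × 100 = 36.84% ≈ 37%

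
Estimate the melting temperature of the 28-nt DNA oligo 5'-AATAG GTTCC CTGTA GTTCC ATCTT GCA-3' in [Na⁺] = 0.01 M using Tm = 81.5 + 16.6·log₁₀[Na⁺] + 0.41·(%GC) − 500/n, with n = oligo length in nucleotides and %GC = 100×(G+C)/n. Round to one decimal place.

Length n = 28. G=5, A=6, C=7, T=10
G+C = 12, so %GC = 12/28 × 100 = 42.857%
Salt term: 16.6 × (-2) = -33.2
GC term: 0.41 × 42.857 = 17.571; length term: −500/28 = −17.857
Tm = 81.5 + (-33.2) + 17.571 − 17.857 = 48.014 → 48.0°C

48.0°C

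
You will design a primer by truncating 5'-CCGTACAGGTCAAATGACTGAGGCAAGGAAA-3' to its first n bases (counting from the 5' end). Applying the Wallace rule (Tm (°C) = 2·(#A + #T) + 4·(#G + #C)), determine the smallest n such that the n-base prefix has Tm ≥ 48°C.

n = 16

First 15 bases: CCGTACAGGTCAAAT → Tm = 44°C (< 48°C)
First 16 bases: CCGTACAGGTCAAATG → Tm = 48°C (≥ 48°C)
Since every base adds ≥2°C, Tm only increases with n, so the threshold is first crossed at n = 16.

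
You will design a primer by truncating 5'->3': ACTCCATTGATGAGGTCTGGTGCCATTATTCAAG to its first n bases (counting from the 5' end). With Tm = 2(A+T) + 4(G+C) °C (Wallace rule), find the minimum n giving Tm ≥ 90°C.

First 30 bases: ACTCCATTGATGAGGTCTGGTGCCATTATT → Tm = 86°C (< 90°C)
First 31 bases: ACTCCATTGATGAGGTCTGGTGCCATTATTC → Tm = 90°C (≥ 90°C)
Each additional base adds 2°C (A/T) or 4°C (G/C), so Tm is non-decreasing in n; n = 31 is the first length to reach 90°C.

n = 31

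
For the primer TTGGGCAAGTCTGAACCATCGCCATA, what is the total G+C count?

Base counts: T=6, C=7, G=6, A=7
G+C = 6 + 7 = 13

13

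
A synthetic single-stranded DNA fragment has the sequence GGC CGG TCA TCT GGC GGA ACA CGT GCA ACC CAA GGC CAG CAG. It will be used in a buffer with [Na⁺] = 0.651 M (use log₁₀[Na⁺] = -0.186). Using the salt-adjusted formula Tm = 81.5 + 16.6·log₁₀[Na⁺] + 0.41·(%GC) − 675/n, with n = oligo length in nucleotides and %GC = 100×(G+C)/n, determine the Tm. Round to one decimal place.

89.7°C

Length n = 42. Counting bases: A=10, T=4, C=14, G=14
G+C = 28, so %GC = 28/42 × 100 = 66.667%
Salt term: 16.6 × (-0.186) = -3.088
GC term: 0.41 × 66.667 = 27.333; length term: −675/42 = −16.071
Tm = 81.5 + (-3.088) + 27.333 − 16.071 = 89.674 → 89.7°C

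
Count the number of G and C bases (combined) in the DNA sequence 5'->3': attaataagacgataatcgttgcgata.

8

A=11, G=5, C=3, T=8
G+C = 5 + 3 = 8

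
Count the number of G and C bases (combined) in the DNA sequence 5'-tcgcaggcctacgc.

Scanning the sequence gives T=2, G=4, C=6, A=2.
Total G or C: 4 + 6 = 10

10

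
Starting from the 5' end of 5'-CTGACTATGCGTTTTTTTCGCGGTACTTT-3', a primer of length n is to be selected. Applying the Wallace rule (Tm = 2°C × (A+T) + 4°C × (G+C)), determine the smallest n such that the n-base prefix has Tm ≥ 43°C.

n = 16

First 15 bases: CTGACTATGCGTTTT → Tm = 42°C (< 43°C)
First 16 bases: CTGACTATGCGTTTTT → Tm = 44°C (≥ 43°C)
Each additional base adds 2°C (A/T) or 4°C (G/C), so Tm is non-decreasing in n; n = 16 is the first length to reach 43°C.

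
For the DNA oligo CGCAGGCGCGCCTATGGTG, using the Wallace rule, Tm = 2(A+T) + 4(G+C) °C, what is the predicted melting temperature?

66°C

Base counts: T=3, A=2, C=6, G=8
AT pairs contribute 5, GC pairs contribute 14.
Tm = 4·14 + 2·5 = 56 + 10 = 66°C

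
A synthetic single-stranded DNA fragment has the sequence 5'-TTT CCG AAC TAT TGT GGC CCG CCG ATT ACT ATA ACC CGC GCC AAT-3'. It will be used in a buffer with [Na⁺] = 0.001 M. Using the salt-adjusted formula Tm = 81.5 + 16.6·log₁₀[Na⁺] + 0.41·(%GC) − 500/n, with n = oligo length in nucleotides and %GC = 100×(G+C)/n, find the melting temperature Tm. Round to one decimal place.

Length n = 45. Counting bases: G=8, A=10, T=12, C=15
G+C = 23, so %GC = 23/45 × 100 = 51.111%
Salt term: 16.6 × (-3) = -49.8
GC term: 0.41 × 51.111 = 20.956; length term: −500/45 = −11.111
Tm = 81.5 + (-49.8) + 20.956 − 11.111 = 41.545 → 41.5°C

41.5°C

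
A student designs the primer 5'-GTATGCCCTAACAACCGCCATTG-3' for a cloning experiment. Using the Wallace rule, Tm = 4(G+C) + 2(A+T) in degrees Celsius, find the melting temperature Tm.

T=5, A=6, C=8, G=4
AT pairs contribute 11, GC pairs contribute 12.
Tm = 2(11) + 4(12) = 22 + 48 = 70°C

70°C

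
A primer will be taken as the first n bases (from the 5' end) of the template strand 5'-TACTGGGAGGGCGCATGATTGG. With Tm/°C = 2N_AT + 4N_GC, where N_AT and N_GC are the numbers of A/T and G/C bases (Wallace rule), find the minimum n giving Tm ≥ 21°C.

First 6 bases: TACTGG → Tm = 18°C (< 21°C)
First 7 bases: TACTGGG → Tm = 22°C (≥ 21°C)
Each additional base adds 2°C (A/T) or 4°C (G/C), so Tm is non-decreasing in n; n = 7 is the first length to reach 21°C.

n = 7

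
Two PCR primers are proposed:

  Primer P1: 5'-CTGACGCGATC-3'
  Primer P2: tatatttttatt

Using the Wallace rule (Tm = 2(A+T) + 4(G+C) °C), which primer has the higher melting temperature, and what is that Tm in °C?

Primer P1: A+T=4, G+C=7 → Tm = 2(4)+4(7) = 36°C
Primer P2: A+T=12, G+C=0 → Tm = 2(12)+4(0) = 24°C
36°C vs 24°C → primer P1 is higher.

Primer P1, 36°C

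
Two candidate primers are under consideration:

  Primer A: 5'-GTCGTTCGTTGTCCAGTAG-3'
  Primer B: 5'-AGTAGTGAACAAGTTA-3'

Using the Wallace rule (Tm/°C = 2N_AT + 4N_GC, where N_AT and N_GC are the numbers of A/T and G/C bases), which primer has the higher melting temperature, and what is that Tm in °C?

Primer A, 58°C

Primer A: A+T=9, G+C=10 → Tm = 2(9)+4(10) = 58°C
Primer B: A+T=11, G+C=5 → Tm = 2(11)+4(5) = 42°C
58°C vs 42°C → primer A is higher.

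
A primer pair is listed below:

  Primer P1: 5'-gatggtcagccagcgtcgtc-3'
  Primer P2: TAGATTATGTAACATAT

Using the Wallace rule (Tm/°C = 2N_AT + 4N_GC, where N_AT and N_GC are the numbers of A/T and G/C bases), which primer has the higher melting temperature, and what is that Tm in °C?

Primer P1: A+T=7, G+C=13 → Tm = 2(7)+4(13) = 66°C
Primer P2: A+T=14, G+C=3 → Tm = 2(14)+4(3) = 40°C
66°C vs 40°C → primer P1 is higher.

Primer P1, 66°C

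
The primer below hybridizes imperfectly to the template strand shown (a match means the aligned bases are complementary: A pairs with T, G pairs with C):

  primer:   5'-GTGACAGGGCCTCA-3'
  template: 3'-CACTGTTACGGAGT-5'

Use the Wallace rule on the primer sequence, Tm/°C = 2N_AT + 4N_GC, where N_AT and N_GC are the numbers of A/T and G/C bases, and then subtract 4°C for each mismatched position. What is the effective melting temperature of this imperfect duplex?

38°C

Primer base counts: A=3, T=2, G=5, C=4 → A+T=5, G+C=9
Perfect-match Tm = 2(5) + 4(9) = 10 + 36 = 46°C
Mismatches (positions where the bases are not complementary): 2 (at positions 7, 8)
Effective Tm = 46 − 2×4 = 46 − 8 = 38°C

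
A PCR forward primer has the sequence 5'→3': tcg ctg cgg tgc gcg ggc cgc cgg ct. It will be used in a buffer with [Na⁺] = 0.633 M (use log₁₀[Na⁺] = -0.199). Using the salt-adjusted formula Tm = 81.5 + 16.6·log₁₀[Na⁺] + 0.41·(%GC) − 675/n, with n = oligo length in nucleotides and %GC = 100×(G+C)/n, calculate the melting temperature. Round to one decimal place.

86.9°C

Length n = 26. Scanning the sequence gives T=4, C=10, G=12, A=0.
G+C = 22, so %GC = 22/26 × 100 = 84.615%
Salt term: 16.6 × (-0.199) = -3.303
GC term: 0.41 × 84.615 = 34.692; length term: −675/26 = −25.962
Tm = 81.5 + (-3.303) + 34.692 − 25.962 = 86.927 → 86.9°C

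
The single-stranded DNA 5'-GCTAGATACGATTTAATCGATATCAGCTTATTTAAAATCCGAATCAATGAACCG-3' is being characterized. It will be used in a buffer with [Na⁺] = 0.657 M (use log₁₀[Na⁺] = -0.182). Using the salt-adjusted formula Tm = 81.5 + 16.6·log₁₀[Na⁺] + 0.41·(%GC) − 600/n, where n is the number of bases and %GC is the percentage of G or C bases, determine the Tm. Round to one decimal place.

81.0°C

Length n = 54. Counting bases: T=16, A=20, C=10, G=8
G+C = 18, so %GC = 18/54 × 100 = 33.333%
Salt term: 16.6 × (-0.182) = -3.021
GC term: 0.41 × 33.333 = 13.667; length term: −600/54 = −11.111
Tm = 81.5 + (-3.021) + 13.667 − 11.111 = 81.035 → 81.0°C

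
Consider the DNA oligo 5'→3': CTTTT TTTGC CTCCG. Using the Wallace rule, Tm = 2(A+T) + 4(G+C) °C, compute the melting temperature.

44°C

Base counts: G=2, A=0, C=5, T=8
A+T = 8, G+C = 7
Tm = 4·7 + 2·8 = 28 + 16 = 44°C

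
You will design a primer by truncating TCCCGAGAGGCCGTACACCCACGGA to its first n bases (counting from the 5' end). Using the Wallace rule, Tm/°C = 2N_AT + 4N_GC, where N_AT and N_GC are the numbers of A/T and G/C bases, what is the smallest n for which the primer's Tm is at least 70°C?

First 20 bases: TCCCGAGAGGCCGTACACCC → Tm = 68°C (< 70°C)
First 21 bases: TCCCGAGAGGCCGTACACCCA → Tm = 70°C (≥ 70°C)
Since every base adds ≥2°C, Tm only increases with n, so the threshold is first crossed at n = 21.

n = 21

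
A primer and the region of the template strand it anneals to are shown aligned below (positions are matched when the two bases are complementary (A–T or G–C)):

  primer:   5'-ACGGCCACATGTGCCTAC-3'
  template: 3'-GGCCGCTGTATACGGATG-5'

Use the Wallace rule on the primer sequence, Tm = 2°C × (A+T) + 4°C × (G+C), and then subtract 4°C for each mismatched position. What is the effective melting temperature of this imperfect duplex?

Primer base counts: A=4, T=3, G=4, C=7 → A+T=7, G+C=11
Perfect-match Tm = 2(7) + 4(11) = 14 + 44 = 58°C
Mismatches (positions where the bases are not complementary): 3 (at positions 1, 6, 11)
Effective Tm = 58 − 3×4 = 58 − 12 = 46°C

46°C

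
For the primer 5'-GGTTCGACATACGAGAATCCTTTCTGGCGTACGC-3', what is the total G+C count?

Base counts: A=7, C=9, T=9, G=9
G+C = 9 + 9 = 18

18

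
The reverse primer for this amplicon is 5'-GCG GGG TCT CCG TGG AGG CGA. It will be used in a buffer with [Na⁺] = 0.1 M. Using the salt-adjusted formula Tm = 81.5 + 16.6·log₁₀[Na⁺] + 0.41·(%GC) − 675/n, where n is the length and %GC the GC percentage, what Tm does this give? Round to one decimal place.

64.0°C

Length n = 21. Counting bases: T=3, G=11, C=5, A=2
G+C = 16, so %GC = 16/21 × 100 = 76.19%
Salt term: 16.6 × (-1) = -16.6
GC term: 0.41 × 76.19 = 31.238; length term: −675/21 = −32.143
Tm = 81.5 + (-16.6) + 31.238 − 32.143 = 63.995 → 64.0°C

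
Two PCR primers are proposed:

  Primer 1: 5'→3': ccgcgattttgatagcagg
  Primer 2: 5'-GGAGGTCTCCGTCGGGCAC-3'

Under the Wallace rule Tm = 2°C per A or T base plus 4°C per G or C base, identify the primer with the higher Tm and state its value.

Primer 1: A+T=9, G+C=10 → Tm = 2(9)+4(10) = 58°C
Primer 2: A+T=5, G+C=14 → Tm = 2(5)+4(14) = 66°C
58°C vs 66°C → primer 2 is higher.

Primer 2, 66°C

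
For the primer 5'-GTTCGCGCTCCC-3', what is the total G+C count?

Scanning the sequence gives T=3, G=3, A=0, C=6.
Total G or C: 3 + 6 = 9

9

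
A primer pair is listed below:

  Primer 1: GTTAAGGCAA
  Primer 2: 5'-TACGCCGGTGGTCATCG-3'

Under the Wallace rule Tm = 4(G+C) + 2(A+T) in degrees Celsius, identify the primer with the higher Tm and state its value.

Primer 1: A+T=6, G+C=4 → Tm = 2(6)+4(4) = 28°C
Primer 2: A+T=6, G+C=11 → Tm = 2(6)+4(11) = 56°C
28°C vs 56°C → primer 2 is higher.

Primer 2, 56°C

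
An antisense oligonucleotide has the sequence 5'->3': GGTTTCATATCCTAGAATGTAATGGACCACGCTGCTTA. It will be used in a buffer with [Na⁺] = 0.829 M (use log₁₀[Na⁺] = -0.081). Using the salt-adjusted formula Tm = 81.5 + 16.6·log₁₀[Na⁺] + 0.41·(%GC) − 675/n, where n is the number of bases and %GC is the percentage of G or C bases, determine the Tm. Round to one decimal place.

79.7°C

Length n = 38. Base counts: T=12, G=8, C=8, A=10
G+C = 16, so %GC = 16/38 × 100 = 42.105%
Salt term: 16.6 × (-0.081) = -1.345
GC term: 0.41 × 42.105 = 17.263; length term: −675/38 = −17.763
Tm = 81.5 + (-1.345) + 17.263 − 17.763 = 79.655 → 79.7°C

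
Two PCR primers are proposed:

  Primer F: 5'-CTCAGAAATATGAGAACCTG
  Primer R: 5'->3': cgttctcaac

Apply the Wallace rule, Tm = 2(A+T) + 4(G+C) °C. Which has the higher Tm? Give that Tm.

Primer F, 56°C

Primer F: A+T=12, G+C=8 → Tm = 2(12)+4(8) = 56°C
Primer R: A+T=5, G+C=5 → Tm = 2(5)+4(5) = 30°C
56°C vs 30°C → primer F is higher.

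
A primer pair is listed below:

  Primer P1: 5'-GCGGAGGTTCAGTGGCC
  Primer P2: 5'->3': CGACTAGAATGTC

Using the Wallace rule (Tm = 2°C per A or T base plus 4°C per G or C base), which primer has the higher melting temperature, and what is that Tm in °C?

Primer P1, 58°C

Primer P1: A+T=5, G+C=12 → Tm = 2(5)+4(12) = 58°C
Primer P2: A+T=7, G+C=6 → Tm = 2(7)+4(6) = 38°C
58°C vs 38°C → primer P1 is higher.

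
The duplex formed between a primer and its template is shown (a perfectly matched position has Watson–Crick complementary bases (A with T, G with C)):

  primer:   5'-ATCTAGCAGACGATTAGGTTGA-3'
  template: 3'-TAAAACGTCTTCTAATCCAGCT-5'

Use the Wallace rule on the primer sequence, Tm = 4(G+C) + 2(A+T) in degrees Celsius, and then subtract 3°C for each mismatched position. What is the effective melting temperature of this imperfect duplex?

Primer base counts: A=7, T=6, G=6, C=3 → A+T=13, G+C=9
Perfect-match Tm = 2(13) + 4(9) = 26 + 36 = 62°C
Mismatches (positions where the bases are not complementary): 4 (at positions 3, 5, 11, 20)
Effective Tm = 62 − 4×3 = 62 − 12 = 50°C

50°C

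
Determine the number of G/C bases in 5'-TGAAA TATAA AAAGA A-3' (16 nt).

Counting bases: A=11, C=0, G=2, T=3
G+C = 2 + 0 = 2

2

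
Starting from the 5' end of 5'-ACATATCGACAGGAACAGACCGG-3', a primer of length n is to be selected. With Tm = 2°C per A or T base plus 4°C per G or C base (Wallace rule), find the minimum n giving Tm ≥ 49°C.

First 17 bases: ACATATCGACAGGAACA → Tm = 48°C (< 49°C)
First 18 bases: ACATATCGACAGGAACAG → Tm = 52°C (≥ 49°C)
Since every base adds ≥2°C, Tm only increases with n, so the threshold is first crossed at n = 18.

n = 18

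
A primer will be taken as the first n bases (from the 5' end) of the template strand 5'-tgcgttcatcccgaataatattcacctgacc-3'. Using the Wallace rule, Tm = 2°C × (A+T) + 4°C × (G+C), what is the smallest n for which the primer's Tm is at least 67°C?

n = 25

First 24 bases: TGCGTTCATCCCGAATAATATTCA → Tm = 66°C (< 67°C)
First 25 bases: TGCGTTCATCCCGAATAATATTCAC → Tm = 70°C (≥ 67°C)
Since every base adds ≥2°C, Tm only increases with n, so the threshold is first crossed at n = 25.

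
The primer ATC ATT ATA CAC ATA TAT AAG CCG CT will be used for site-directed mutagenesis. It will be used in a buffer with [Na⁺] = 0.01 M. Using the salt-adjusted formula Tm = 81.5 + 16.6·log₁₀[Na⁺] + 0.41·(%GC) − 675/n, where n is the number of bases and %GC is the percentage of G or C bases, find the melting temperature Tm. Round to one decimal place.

35.0°C

Length n = 26. Base counts: T=8, C=6, A=10, G=2
G+C = 8, so %GC = 8/26 × 100 = 30.769%
Salt term: 16.6 × (-2) = -33.2
GC term: 0.41 × 30.769 = 12.615; length term: −675/26 = −25.962
Tm = 81.5 + (-33.2) + 12.615 − 25.962 = 34.953 → 35.0°C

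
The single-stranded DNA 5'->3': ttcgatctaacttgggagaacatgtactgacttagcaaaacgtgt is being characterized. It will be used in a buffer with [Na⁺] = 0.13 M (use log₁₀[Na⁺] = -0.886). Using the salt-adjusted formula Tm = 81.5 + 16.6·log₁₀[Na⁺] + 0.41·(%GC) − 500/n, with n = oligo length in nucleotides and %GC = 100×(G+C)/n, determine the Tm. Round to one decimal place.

72.1°C

Length n = 45. G=10, C=8, A=14, T=13
G+C = 18, so %GC = 18/45 × 100 = 40%
Salt term: 16.6 × (-0.886) = -14.708
GC term: 0.41 × 40 = 16.4; length term: −500/45 = −11.111
Tm = 81.5 + (-14.708) + 16.4 − 11.111 = 72.081 → 72.1°C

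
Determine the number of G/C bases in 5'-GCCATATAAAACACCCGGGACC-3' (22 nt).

12

Scanning the sequence gives C=8, T=2, A=8, G=4.
G+C = 4 + 8 = 12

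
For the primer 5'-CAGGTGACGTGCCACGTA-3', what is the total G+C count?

Base counts: T=3, G=6, C=5, A=4
Total G or C: 6 + 5 = 11

11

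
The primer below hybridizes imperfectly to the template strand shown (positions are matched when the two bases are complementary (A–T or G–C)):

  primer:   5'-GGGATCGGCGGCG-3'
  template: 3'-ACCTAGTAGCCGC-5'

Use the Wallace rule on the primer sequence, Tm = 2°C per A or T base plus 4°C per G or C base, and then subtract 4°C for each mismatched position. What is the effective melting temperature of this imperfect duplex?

Primer base counts: A=1, T=1, G=8, C=3 → A+T=2, G+C=11
Perfect-match Tm = 2(2) + 4(11) = 4 + 44 = 48°C
Mismatches (positions where the bases are not complementary): 3 (at positions 1, 7, 8)
Effective Tm = 48 − 3×4 = 48 − 12 = 36°C

36°C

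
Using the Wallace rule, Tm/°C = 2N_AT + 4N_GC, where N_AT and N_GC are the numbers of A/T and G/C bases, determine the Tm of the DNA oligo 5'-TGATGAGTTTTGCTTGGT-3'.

G=6, C=1, T=9, A=2
A+T = 11, G+C = 7
Tm = 2(11) + 4(7) = 22 + 28 = 50°C

50°C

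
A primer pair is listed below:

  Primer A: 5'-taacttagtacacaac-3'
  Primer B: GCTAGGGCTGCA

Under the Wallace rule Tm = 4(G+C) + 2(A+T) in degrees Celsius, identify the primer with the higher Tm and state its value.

Primer A, 42°C

Primer A: A+T=11, G+C=5 → Tm = 2(11)+4(5) = 42°C
Primer B: A+T=4, G+C=8 → Tm = 2(4)+4(8) = 40°C
42°C vs 40°C → primer A is higher.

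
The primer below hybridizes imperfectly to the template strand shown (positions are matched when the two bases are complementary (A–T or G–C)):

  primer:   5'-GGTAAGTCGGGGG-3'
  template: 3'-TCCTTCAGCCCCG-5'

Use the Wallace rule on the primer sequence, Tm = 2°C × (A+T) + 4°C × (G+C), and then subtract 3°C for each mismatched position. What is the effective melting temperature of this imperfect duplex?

Primer base counts: A=2, T=2, G=8, C=1 → A+T=4, G+C=9
Perfect-match Tm = 2(4) + 4(9) = 8 + 36 = 44°C
Mismatches (positions where the bases are not complementary): 3 (at positions 1, 3, 13)
Effective Tm = 44 − 3×3 = 44 − 9 = 35°C

35°C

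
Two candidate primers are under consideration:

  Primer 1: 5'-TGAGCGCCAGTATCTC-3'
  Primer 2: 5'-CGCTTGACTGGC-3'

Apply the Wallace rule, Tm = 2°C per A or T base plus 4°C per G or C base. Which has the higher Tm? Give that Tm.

Primer 1, 50°C

Primer 1: A+T=7, G+C=9 → Tm = 2(7)+4(9) = 50°C
Primer 2: A+T=4, G+C=8 → Tm = 2(4)+4(8) = 40°C
50°C vs 40°C → primer 1 is higher.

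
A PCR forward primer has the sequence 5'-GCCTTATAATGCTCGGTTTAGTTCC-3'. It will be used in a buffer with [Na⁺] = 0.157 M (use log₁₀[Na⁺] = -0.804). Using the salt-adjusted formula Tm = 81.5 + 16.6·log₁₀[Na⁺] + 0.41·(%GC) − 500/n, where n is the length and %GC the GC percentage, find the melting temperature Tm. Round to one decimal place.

66.2°C

Length n = 25. Counting bases: T=10, A=4, G=5, C=6
G+C = 11, so %GC = 11/25 × 100 = 44%
Salt term: 16.6 × (-0.804) = -13.346
GC term: 0.41 × 44 = 18.04; length term: −500/25 = −20
Tm = 81.5 + (-13.346) + 18.04 − 20 = 66.194 → 66.2°C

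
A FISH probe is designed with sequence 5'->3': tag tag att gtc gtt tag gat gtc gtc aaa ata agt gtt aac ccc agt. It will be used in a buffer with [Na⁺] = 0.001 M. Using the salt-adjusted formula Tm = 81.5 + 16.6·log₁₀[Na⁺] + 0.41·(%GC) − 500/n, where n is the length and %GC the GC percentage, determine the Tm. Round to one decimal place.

36.7°C

Length n = 48. Base counts: T=16, A=14, C=7, G=11
G+C = 18, so %GC = 18/48 × 100 = 37.5%
Salt term: 16.6 × (-3) = -49.8
GC term: 0.41 × 37.5 = 15.375; length term: −500/48 = −10.417
Tm = 81.5 + (-49.8) + 15.375 − 10.417 = 36.658 → 36.7°C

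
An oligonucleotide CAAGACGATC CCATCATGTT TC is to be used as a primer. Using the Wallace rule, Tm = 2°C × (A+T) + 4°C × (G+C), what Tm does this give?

64°C

Counting bases: T=6, G=3, A=6, C=7
So N_AT = 12 and N_GC = 10.
Tm = 2(12) + 4(10) = 24 + 40 = 64°C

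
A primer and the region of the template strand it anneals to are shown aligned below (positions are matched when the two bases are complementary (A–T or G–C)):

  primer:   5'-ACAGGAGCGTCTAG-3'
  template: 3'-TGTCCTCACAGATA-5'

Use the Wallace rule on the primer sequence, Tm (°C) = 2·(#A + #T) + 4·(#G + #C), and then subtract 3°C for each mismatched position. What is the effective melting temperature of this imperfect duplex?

Primer base counts: A=4, T=2, G=5, C=3 → A+T=6, G+C=8
Perfect-match Tm = 2(6) + 4(8) = 12 + 32 = 44°C
Mismatches (positions where the bases are not complementary): 2 (at positions 8, 14)
Effective Tm = 44 − 2×3 = 44 − 6 = 38°C

38°C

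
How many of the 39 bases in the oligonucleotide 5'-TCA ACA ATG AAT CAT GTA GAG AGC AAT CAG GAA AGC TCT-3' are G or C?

Counting bases: A=16, C=7, G=8, T=8
G+C = 8 + 7 = 15

15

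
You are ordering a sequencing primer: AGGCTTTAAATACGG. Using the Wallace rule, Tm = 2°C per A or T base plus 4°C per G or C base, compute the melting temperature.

Scanning the sequence gives T=4, C=2, G=4, A=5.
AT pairs contribute 9, GC pairs contribute 6.
Tm = 4·6 + 2·9 = 24 + 18 = 42°C

42°C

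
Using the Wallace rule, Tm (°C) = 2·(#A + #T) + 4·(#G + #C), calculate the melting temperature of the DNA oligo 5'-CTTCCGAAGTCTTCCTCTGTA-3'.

62°C

T=8, G=3, A=3, C=7
So N_AT = 11 and N_GC = 10.
Tm = 4·10 + 2·11 = 40 + 22 = 62°C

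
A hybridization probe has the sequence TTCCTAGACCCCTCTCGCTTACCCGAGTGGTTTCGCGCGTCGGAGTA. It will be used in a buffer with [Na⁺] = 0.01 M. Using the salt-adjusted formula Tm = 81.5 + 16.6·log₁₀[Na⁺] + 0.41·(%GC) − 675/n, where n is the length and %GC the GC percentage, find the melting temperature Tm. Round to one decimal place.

Length n = 47. T=13, G=12, C=16, A=6
G+C = 28, so %GC = 28/47 × 100 = 59.574%
Salt term: 16.6 × (-2) = -33.2
GC term: 0.41 × 59.574 = 24.425; length term: −675/47 = −14.362
Tm = 81.5 + (-33.2) + 24.425 − 14.362 = 58.363 → 58.4°C

58.4°C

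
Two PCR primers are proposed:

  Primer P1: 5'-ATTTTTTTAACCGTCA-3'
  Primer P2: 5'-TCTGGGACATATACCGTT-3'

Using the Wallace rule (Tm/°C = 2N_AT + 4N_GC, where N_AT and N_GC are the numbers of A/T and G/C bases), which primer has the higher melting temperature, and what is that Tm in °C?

Primer P1: A+T=12, G+C=4 → Tm = 2(12)+4(4) = 40°C
Primer P2: A+T=10, G+C=8 → Tm = 2(10)+4(8) = 52°C
40°C vs 52°C → primer P2 is higher.

Primer P2, 52°C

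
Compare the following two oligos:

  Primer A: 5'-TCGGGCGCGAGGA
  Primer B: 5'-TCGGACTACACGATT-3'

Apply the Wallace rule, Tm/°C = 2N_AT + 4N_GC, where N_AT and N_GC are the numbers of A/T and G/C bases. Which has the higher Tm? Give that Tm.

Primer A, 46°C

Primer A: A+T=3, G+C=10 → Tm = 2(3)+4(10) = 46°C
Primer B: A+T=8, G+C=7 → Tm = 2(8)+4(7) = 44°C
46°C vs 44°C → primer A is higher.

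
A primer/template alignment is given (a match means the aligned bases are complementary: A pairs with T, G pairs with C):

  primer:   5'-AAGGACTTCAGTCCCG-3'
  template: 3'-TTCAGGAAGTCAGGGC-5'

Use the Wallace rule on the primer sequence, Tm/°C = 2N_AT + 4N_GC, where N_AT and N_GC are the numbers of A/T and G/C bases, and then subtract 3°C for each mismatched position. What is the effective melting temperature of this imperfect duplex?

Primer base counts: A=4, T=3, G=4, C=5 → A+T=7, G+C=9
Perfect-match Tm = 2(7) + 4(9) = 14 + 36 = 50°C
Mismatches (positions where the bases are not complementary): 2 (at positions 4, 5)
Effective Tm = 50 − 2×3 = 50 − 6 = 44°C

44°C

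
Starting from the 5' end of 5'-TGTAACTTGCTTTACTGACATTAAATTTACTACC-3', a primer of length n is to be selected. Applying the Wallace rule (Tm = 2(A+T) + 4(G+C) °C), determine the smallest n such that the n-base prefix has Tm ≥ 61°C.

First 23 bases: TGTAACTTGCTTTACTGACATTA → Tm = 60°C (< 61°C)
First 24 bases: TGTAACTTGCTTTACTGACATTAA → Tm = 62°C (≥ 61°C)
Since every base adds ≥2°C, Tm only increases with n, so the threshold is first crossed at n = 24.

n = 24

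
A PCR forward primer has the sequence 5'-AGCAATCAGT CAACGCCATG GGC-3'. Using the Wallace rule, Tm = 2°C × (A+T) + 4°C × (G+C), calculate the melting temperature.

72°C

C=7, G=6, T=3, A=7
So N_AT = 10 and N_GC = 13.
Tm = 2(10) + 4(13) = 20 + 52 = 72°C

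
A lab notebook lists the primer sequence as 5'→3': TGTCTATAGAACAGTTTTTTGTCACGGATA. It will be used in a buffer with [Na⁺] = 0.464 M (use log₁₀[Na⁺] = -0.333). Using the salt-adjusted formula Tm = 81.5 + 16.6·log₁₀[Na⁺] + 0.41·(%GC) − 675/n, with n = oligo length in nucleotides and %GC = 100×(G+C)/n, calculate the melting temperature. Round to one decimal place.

67.1°C

Length n = 30. G=6, C=4, T=12, A=8
G+C = 10, so %GC = 10/30 × 100 = 33.333%
Salt term: 16.6 × (-0.333) = -5.528
GC term: 0.41 × 33.333 = 13.667; length term: −675/30 = −22.5
Tm = 81.5 + (-5.528) + 13.667 − 22.5 = 67.139 → 67.1°C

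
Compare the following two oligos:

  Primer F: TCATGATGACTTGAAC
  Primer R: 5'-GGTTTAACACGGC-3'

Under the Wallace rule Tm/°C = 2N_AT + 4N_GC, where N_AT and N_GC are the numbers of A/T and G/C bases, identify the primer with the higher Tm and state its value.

Primer F, 44°C

Primer F: A+T=10, G+C=6 → Tm = 2(10)+4(6) = 44°C
Primer R: A+T=6, G+C=7 → Tm = 2(6)+4(7) = 40°C
44°C vs 40°C → primer F is higher.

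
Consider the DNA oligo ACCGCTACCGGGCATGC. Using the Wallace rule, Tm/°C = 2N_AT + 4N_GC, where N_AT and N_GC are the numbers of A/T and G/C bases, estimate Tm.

58°C

Counting bases: T=2, A=3, G=5, C=7
A+T = 5, G+C = 12
Tm = 2×5 + 4×12 = 58°C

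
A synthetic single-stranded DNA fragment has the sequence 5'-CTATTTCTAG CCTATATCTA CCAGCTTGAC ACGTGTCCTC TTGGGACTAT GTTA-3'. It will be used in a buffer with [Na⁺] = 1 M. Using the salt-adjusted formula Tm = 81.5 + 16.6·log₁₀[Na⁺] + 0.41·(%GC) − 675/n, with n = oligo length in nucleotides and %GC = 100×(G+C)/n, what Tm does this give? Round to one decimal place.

86.5°C

Length n = 54. A=11, G=9, T=20, C=14
G+C = 23, so %GC = 23/54 × 100 = 42.593%
Salt term: 16.6 × (0) = 0
GC term: 0.41 × 42.593 = 17.463; length term: −675/54 = −12.5
Tm = 81.5 + (0) + 17.463 − 12.5 = 86.463 → 86.5°C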